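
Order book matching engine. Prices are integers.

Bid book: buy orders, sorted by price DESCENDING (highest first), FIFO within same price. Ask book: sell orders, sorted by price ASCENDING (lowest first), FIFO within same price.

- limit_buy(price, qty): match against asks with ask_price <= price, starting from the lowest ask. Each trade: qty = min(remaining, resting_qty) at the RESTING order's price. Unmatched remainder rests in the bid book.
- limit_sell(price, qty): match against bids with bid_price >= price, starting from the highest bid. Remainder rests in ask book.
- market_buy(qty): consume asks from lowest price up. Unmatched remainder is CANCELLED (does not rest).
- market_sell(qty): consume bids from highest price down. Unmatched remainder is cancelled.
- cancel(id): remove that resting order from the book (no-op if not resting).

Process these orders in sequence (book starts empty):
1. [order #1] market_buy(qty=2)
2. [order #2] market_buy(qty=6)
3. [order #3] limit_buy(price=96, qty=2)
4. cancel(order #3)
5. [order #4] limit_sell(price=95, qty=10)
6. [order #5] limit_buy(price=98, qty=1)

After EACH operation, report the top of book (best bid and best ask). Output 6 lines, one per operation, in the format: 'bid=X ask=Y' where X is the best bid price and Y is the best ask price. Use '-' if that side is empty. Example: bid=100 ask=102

Answer: bid=- ask=-
bid=- ask=-
bid=96 ask=-
bid=- ask=-
bid=- ask=95
bid=- ask=95

Derivation:
After op 1 [order #1] market_buy(qty=2): fills=none; bids=[-] asks=[-]
After op 2 [order #2] market_buy(qty=6): fills=none; bids=[-] asks=[-]
After op 3 [order #3] limit_buy(price=96, qty=2): fills=none; bids=[#3:2@96] asks=[-]
After op 4 cancel(order #3): fills=none; bids=[-] asks=[-]
After op 5 [order #4] limit_sell(price=95, qty=10): fills=none; bids=[-] asks=[#4:10@95]
After op 6 [order #5] limit_buy(price=98, qty=1): fills=#5x#4:1@95; bids=[-] asks=[#4:9@95]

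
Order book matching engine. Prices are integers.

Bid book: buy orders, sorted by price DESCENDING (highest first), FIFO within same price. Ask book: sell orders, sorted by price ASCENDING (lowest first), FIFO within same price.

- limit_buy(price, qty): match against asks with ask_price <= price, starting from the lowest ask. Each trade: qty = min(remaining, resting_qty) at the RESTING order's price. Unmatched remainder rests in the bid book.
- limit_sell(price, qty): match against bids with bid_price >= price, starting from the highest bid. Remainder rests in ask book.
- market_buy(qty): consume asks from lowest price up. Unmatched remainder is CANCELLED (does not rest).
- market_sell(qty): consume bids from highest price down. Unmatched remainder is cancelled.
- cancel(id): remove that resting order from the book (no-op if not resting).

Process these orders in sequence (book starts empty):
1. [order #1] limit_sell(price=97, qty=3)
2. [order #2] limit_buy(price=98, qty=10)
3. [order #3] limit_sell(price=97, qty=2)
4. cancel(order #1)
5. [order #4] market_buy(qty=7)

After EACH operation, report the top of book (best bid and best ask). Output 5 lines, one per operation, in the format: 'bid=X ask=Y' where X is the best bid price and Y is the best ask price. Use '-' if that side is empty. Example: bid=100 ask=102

Answer: bid=- ask=97
bid=98 ask=-
bid=98 ask=-
bid=98 ask=-
bid=98 ask=-

Derivation:
After op 1 [order #1] limit_sell(price=97, qty=3): fills=none; bids=[-] asks=[#1:3@97]
After op 2 [order #2] limit_buy(price=98, qty=10): fills=#2x#1:3@97; bids=[#2:7@98] asks=[-]
After op 3 [order #3] limit_sell(price=97, qty=2): fills=#2x#3:2@98; bids=[#2:5@98] asks=[-]
After op 4 cancel(order #1): fills=none; bids=[#2:5@98] asks=[-]
After op 5 [order #4] market_buy(qty=7): fills=none; bids=[#2:5@98] asks=[-]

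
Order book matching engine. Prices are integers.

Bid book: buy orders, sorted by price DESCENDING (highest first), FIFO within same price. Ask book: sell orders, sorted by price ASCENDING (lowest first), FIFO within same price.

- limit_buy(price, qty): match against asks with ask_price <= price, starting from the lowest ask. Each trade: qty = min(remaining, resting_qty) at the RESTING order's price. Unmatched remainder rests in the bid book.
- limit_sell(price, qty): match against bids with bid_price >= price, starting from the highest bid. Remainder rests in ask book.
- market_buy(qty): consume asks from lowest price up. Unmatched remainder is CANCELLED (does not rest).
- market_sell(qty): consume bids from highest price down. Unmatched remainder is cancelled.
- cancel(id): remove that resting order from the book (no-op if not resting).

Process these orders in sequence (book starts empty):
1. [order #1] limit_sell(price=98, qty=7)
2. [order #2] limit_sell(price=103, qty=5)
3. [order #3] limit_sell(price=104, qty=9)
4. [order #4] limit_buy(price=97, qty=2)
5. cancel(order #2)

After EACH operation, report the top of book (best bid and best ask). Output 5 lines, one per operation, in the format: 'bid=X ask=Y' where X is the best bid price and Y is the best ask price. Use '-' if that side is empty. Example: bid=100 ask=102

Answer: bid=- ask=98
bid=- ask=98
bid=- ask=98
bid=97 ask=98
bid=97 ask=98

Derivation:
After op 1 [order #1] limit_sell(price=98, qty=7): fills=none; bids=[-] asks=[#1:7@98]
After op 2 [order #2] limit_sell(price=103, qty=5): fills=none; bids=[-] asks=[#1:7@98 #2:5@103]
After op 3 [order #3] limit_sell(price=104, qty=9): fills=none; bids=[-] asks=[#1:7@98 #2:5@103 #3:9@104]
After op 4 [order #4] limit_buy(price=97, qty=2): fills=none; bids=[#4:2@97] asks=[#1:7@98 #2:5@103 #3:9@104]
After op 5 cancel(order #2): fills=none; bids=[#4:2@97] asks=[#1:7@98 #3:9@104]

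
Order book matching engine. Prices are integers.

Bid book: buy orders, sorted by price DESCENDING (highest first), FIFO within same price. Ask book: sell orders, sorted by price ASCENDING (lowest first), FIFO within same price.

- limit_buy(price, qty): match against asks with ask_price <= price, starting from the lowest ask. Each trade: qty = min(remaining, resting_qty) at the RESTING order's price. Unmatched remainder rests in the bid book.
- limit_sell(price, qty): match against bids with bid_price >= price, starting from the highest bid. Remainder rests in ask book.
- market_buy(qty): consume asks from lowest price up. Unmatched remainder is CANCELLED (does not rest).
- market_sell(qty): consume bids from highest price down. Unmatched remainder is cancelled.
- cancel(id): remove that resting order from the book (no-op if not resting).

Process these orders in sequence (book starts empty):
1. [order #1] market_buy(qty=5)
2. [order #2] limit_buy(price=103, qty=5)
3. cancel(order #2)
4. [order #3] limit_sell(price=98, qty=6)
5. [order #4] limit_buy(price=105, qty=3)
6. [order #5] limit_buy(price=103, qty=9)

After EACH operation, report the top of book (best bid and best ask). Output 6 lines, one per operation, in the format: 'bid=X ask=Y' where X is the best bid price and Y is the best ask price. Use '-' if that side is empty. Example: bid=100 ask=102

After op 1 [order #1] market_buy(qty=5): fills=none; bids=[-] asks=[-]
After op 2 [order #2] limit_buy(price=103, qty=5): fills=none; bids=[#2:5@103] asks=[-]
After op 3 cancel(order #2): fills=none; bids=[-] asks=[-]
After op 4 [order #3] limit_sell(price=98, qty=6): fills=none; bids=[-] asks=[#3:6@98]
After op 5 [order #4] limit_buy(price=105, qty=3): fills=#4x#3:3@98; bids=[-] asks=[#3:3@98]
After op 6 [order #5] limit_buy(price=103, qty=9): fills=#5x#3:3@98; bids=[#5:6@103] asks=[-]

Answer: bid=- ask=-
bid=103 ask=-
bid=- ask=-
bid=- ask=98
bid=- ask=98
bid=103 ask=-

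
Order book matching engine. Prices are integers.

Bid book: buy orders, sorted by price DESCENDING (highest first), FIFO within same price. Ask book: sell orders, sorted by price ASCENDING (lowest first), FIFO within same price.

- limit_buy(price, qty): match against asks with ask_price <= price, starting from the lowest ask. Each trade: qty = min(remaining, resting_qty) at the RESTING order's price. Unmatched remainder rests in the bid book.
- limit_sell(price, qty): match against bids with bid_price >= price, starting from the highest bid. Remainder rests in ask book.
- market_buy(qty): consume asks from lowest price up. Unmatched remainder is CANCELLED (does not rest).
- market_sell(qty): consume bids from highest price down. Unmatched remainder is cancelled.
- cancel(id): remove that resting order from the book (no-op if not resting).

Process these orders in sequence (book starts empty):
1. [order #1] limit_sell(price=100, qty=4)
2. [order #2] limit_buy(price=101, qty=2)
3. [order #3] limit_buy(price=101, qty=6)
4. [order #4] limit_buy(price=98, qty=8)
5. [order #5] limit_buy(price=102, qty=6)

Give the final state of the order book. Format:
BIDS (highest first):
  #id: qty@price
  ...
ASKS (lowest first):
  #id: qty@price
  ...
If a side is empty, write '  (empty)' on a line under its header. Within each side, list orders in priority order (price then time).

Answer: BIDS (highest first):
  #5: 6@102
  #3: 4@101
  #4: 8@98
ASKS (lowest first):
  (empty)

Derivation:
After op 1 [order #1] limit_sell(price=100, qty=4): fills=none; bids=[-] asks=[#1:4@100]
After op 2 [order #2] limit_buy(price=101, qty=2): fills=#2x#1:2@100; bids=[-] asks=[#1:2@100]
After op 3 [order #3] limit_buy(price=101, qty=6): fills=#3x#1:2@100; bids=[#3:4@101] asks=[-]
After op 4 [order #4] limit_buy(price=98, qty=8): fills=none; bids=[#3:4@101 #4:8@98] asks=[-]
After op 5 [order #5] limit_buy(price=102, qty=6): fills=none; bids=[#5:6@102 #3:4@101 #4:8@98] asks=[-]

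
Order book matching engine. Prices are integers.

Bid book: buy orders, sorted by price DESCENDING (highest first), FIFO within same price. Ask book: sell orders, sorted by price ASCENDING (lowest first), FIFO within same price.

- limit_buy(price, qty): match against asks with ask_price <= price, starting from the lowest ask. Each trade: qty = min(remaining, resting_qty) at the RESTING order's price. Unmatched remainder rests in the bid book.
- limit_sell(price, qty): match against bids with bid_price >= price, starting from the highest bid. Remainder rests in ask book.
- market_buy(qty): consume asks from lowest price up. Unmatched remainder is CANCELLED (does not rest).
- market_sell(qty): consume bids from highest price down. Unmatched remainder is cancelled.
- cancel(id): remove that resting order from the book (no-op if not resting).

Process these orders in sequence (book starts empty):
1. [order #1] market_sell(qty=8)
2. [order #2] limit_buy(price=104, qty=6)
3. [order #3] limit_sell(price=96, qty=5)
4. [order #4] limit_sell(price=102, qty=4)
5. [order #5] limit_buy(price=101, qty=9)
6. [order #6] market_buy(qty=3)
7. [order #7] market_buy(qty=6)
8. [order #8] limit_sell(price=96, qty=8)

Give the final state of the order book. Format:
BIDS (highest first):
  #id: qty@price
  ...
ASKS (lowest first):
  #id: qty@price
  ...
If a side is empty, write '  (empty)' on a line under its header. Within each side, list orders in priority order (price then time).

After op 1 [order #1] market_sell(qty=8): fills=none; bids=[-] asks=[-]
After op 2 [order #2] limit_buy(price=104, qty=6): fills=none; bids=[#2:6@104] asks=[-]
After op 3 [order #3] limit_sell(price=96, qty=5): fills=#2x#3:5@104; bids=[#2:1@104] asks=[-]
After op 4 [order #4] limit_sell(price=102, qty=4): fills=#2x#4:1@104; bids=[-] asks=[#4:3@102]
After op 5 [order #5] limit_buy(price=101, qty=9): fills=none; bids=[#5:9@101] asks=[#4:3@102]
After op 6 [order #6] market_buy(qty=3): fills=#6x#4:3@102; bids=[#5:9@101] asks=[-]
After op 7 [order #7] market_buy(qty=6): fills=none; bids=[#5:9@101] asks=[-]
After op 8 [order #8] limit_sell(price=96, qty=8): fills=#5x#8:8@101; bids=[#5:1@101] asks=[-]

Answer: BIDS (highest first):
  #5: 1@101
ASKS (lowest first):
  (empty)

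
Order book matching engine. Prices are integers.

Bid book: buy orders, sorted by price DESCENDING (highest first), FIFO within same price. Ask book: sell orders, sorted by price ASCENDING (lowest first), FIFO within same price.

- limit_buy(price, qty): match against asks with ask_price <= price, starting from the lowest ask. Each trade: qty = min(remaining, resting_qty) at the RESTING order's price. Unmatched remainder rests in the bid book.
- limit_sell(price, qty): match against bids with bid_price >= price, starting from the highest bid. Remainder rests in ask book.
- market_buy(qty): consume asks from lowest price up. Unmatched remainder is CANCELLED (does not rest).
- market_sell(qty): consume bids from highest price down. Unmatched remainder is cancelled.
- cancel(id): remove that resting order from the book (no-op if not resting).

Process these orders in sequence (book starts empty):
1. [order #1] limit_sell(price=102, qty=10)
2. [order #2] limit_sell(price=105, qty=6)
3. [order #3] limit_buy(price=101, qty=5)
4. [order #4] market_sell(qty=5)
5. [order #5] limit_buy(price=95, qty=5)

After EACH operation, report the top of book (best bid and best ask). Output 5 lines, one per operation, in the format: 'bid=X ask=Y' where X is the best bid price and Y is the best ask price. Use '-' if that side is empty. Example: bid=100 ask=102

After op 1 [order #1] limit_sell(price=102, qty=10): fills=none; bids=[-] asks=[#1:10@102]
After op 2 [order #2] limit_sell(price=105, qty=6): fills=none; bids=[-] asks=[#1:10@102 #2:6@105]
After op 3 [order #3] limit_buy(price=101, qty=5): fills=none; bids=[#3:5@101] asks=[#1:10@102 #2:6@105]
After op 4 [order #4] market_sell(qty=5): fills=#3x#4:5@101; bids=[-] asks=[#1:10@102 #2:6@105]
After op 5 [order #5] limit_buy(price=95, qty=5): fills=none; bids=[#5:5@95] asks=[#1:10@102 #2:6@105]

Answer: bid=- ask=102
bid=- ask=102
bid=101 ask=102
bid=- ask=102
bid=95 ask=102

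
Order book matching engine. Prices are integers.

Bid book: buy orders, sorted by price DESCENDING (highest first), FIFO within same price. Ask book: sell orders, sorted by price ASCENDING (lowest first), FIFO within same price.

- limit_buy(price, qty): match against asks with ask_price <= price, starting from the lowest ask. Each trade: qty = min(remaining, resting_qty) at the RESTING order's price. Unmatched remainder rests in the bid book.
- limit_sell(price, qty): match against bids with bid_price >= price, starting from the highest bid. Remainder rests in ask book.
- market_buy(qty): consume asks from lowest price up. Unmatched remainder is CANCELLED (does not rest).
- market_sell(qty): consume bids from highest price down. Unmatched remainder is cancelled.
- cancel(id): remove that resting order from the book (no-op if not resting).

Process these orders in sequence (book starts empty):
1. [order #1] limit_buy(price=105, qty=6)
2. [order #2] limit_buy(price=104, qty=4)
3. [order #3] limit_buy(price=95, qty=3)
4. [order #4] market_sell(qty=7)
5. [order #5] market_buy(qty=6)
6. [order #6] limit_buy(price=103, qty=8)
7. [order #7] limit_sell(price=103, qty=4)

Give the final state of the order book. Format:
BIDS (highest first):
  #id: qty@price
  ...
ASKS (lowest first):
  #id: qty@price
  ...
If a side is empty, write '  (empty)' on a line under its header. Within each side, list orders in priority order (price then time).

Answer: BIDS (highest first):
  #6: 7@103
  #3: 3@95
ASKS (lowest first):
  (empty)

Derivation:
After op 1 [order #1] limit_buy(price=105, qty=6): fills=none; bids=[#1:6@105] asks=[-]
After op 2 [order #2] limit_buy(price=104, qty=4): fills=none; bids=[#1:6@105 #2:4@104] asks=[-]
After op 3 [order #3] limit_buy(price=95, qty=3): fills=none; bids=[#1:6@105 #2:4@104 #3:3@95] asks=[-]
After op 4 [order #4] market_sell(qty=7): fills=#1x#4:6@105 #2x#4:1@104; bids=[#2:3@104 #3:3@95] asks=[-]
After op 5 [order #5] market_buy(qty=6): fills=none; bids=[#2:3@104 #3:3@95] asks=[-]
After op 6 [order #6] limit_buy(price=103, qty=8): fills=none; bids=[#2:3@104 #6:8@103 #3:3@95] asks=[-]
After op 7 [order #7] limit_sell(price=103, qty=4): fills=#2x#7:3@104 #6x#7:1@103; bids=[#6:7@103 #3:3@95] asks=[-]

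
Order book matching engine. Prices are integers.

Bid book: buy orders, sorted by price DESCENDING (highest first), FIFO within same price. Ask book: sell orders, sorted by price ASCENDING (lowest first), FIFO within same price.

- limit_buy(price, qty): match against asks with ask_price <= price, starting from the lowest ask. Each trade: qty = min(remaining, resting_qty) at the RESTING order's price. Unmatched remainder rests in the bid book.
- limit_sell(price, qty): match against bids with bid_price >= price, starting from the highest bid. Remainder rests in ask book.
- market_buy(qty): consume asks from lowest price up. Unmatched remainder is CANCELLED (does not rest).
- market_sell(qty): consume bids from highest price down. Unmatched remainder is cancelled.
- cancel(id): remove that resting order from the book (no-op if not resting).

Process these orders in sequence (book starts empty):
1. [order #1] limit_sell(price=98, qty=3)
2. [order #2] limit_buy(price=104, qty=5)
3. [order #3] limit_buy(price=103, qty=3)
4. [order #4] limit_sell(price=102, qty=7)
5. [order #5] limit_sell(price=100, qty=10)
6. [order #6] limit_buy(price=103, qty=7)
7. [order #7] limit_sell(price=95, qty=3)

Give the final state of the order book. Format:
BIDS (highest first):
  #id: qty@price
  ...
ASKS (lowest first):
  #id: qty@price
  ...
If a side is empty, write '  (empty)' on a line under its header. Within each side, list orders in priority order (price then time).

Answer: BIDS (highest first):
  (empty)
ASKS (lowest first):
  #7: 3@95
  #5: 3@100
  #4: 2@102

Derivation:
After op 1 [order #1] limit_sell(price=98, qty=3): fills=none; bids=[-] asks=[#1:3@98]
After op 2 [order #2] limit_buy(price=104, qty=5): fills=#2x#1:3@98; bids=[#2:2@104] asks=[-]
After op 3 [order #3] limit_buy(price=103, qty=3): fills=none; bids=[#2:2@104 #3:3@103] asks=[-]
After op 4 [order #4] limit_sell(price=102, qty=7): fills=#2x#4:2@104 #3x#4:3@103; bids=[-] asks=[#4:2@102]
After op 5 [order #5] limit_sell(price=100, qty=10): fills=none; bids=[-] asks=[#5:10@100 #4:2@102]
After op 6 [order #6] limit_buy(price=103, qty=7): fills=#6x#5:7@100; bids=[-] asks=[#5:3@100 #4:2@102]
After op 7 [order #7] limit_sell(price=95, qty=3): fills=none; bids=[-] asks=[#7:3@95 #5:3@100 #4:2@102]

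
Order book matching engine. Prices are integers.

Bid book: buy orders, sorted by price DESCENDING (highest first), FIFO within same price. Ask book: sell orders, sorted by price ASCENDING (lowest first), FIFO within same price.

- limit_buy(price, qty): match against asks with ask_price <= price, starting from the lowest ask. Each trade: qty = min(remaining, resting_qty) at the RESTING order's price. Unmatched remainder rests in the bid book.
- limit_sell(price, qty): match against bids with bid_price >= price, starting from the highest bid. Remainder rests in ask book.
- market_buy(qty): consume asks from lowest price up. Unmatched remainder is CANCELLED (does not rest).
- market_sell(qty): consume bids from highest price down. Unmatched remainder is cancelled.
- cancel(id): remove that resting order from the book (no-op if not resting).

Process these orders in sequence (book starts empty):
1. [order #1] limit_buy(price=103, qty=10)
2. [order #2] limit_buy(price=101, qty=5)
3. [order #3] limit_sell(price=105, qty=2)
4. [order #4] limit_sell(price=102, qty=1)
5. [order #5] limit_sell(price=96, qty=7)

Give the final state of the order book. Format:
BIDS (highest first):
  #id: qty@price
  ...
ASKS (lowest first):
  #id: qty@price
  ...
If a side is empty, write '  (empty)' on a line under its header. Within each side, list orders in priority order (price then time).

After op 1 [order #1] limit_buy(price=103, qty=10): fills=none; bids=[#1:10@103] asks=[-]
After op 2 [order #2] limit_buy(price=101, qty=5): fills=none; bids=[#1:10@103 #2:5@101] asks=[-]
After op 3 [order #3] limit_sell(price=105, qty=2): fills=none; bids=[#1:10@103 #2:5@101] asks=[#3:2@105]
After op 4 [order #4] limit_sell(price=102, qty=1): fills=#1x#4:1@103; bids=[#1:9@103 #2:5@101] asks=[#3:2@105]
After op 5 [order #5] limit_sell(price=96, qty=7): fills=#1x#5:7@103; bids=[#1:2@103 #2:5@101] asks=[#3:2@105]

Answer: BIDS (highest first):
  #1: 2@103
  #2: 5@101
ASKS (lowest first):
  #3: 2@105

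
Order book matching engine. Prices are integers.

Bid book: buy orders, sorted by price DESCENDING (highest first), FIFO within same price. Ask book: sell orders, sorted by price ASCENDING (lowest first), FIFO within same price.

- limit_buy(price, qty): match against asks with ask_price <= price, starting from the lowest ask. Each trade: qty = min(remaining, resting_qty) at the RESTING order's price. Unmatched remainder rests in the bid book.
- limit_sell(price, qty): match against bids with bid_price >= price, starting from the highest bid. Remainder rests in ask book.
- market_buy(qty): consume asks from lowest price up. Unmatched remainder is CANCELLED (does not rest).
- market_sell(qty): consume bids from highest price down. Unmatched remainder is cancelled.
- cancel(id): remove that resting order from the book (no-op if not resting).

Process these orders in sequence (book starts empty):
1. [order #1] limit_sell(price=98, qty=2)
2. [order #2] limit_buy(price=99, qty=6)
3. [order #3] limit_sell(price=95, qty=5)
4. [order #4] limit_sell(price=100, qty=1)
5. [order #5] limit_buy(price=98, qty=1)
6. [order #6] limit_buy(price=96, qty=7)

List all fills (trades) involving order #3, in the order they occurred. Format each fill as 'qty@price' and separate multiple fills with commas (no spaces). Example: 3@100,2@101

After op 1 [order #1] limit_sell(price=98, qty=2): fills=none; bids=[-] asks=[#1:2@98]
After op 2 [order #2] limit_buy(price=99, qty=6): fills=#2x#1:2@98; bids=[#2:4@99] asks=[-]
After op 3 [order #3] limit_sell(price=95, qty=5): fills=#2x#3:4@99; bids=[-] asks=[#3:1@95]
After op 4 [order #4] limit_sell(price=100, qty=1): fills=none; bids=[-] asks=[#3:1@95 #4:1@100]
After op 5 [order #5] limit_buy(price=98, qty=1): fills=#5x#3:1@95; bids=[-] asks=[#4:1@100]
After op 6 [order #6] limit_buy(price=96, qty=7): fills=none; bids=[#6:7@96] asks=[#4:1@100]

Answer: 4@99,1@95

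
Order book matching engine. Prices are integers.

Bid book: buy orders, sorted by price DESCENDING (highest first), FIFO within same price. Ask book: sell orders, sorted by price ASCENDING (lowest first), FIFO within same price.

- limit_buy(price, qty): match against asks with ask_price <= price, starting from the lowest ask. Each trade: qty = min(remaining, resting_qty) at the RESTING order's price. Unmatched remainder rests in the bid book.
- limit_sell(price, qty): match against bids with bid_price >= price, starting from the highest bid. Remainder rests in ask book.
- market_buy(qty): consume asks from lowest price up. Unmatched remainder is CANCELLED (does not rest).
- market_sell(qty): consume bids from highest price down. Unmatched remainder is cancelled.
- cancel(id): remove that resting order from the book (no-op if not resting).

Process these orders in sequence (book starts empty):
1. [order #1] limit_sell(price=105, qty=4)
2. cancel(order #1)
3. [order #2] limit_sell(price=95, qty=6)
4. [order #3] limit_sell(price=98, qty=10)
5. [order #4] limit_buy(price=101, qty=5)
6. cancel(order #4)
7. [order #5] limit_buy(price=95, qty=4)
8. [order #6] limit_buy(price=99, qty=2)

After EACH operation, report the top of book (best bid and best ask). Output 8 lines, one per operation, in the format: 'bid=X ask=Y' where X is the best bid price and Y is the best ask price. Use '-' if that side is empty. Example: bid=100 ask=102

After op 1 [order #1] limit_sell(price=105, qty=4): fills=none; bids=[-] asks=[#1:4@105]
After op 2 cancel(order #1): fills=none; bids=[-] asks=[-]
After op 3 [order #2] limit_sell(price=95, qty=6): fills=none; bids=[-] asks=[#2:6@95]
After op 4 [order #3] limit_sell(price=98, qty=10): fills=none; bids=[-] asks=[#2:6@95 #3:10@98]
After op 5 [order #4] limit_buy(price=101, qty=5): fills=#4x#2:5@95; bids=[-] asks=[#2:1@95 #3:10@98]
After op 6 cancel(order #4): fills=none; bids=[-] asks=[#2:1@95 #3:10@98]
After op 7 [order #5] limit_buy(price=95, qty=4): fills=#5x#2:1@95; bids=[#5:3@95] asks=[#3:10@98]
After op 8 [order #6] limit_buy(price=99, qty=2): fills=#6x#3:2@98; bids=[#5:3@95] asks=[#3:8@98]

Answer: bid=- ask=105
bid=- ask=-
bid=- ask=95
bid=- ask=95
bid=- ask=95
bid=- ask=95
bid=95 ask=98
bid=95 ask=98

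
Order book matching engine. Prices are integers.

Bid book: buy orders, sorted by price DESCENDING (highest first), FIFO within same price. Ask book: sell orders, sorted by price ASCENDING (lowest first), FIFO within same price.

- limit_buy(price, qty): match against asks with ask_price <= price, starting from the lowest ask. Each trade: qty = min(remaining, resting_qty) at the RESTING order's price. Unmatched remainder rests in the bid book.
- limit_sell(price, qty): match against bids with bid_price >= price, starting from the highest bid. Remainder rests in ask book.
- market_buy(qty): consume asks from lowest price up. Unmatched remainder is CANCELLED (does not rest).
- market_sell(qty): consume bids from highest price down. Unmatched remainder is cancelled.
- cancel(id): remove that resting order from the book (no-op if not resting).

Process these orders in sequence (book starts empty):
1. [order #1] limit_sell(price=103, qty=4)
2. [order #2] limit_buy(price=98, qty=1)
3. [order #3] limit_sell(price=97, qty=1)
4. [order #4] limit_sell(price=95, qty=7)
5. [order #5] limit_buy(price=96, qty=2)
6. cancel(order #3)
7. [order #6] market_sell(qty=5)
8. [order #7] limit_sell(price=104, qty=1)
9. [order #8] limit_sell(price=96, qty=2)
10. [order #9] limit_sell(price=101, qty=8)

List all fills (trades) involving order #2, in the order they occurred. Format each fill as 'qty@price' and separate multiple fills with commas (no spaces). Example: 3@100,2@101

After op 1 [order #1] limit_sell(price=103, qty=4): fills=none; bids=[-] asks=[#1:4@103]
After op 2 [order #2] limit_buy(price=98, qty=1): fills=none; bids=[#2:1@98] asks=[#1:4@103]
After op 3 [order #3] limit_sell(price=97, qty=1): fills=#2x#3:1@98; bids=[-] asks=[#1:4@103]
After op 4 [order #4] limit_sell(price=95, qty=7): fills=none; bids=[-] asks=[#4:7@95 #1:4@103]
After op 5 [order #5] limit_buy(price=96, qty=2): fills=#5x#4:2@95; bids=[-] asks=[#4:5@95 #1:4@103]
After op 6 cancel(order #3): fills=none; bids=[-] asks=[#4:5@95 #1:4@103]
After op 7 [order #6] market_sell(qty=5): fills=none; bids=[-] asks=[#4:5@95 #1:4@103]
After op 8 [order #7] limit_sell(price=104, qty=1): fills=none; bids=[-] asks=[#4:5@95 #1:4@103 #7:1@104]
After op 9 [order #8] limit_sell(price=96, qty=2): fills=none; bids=[-] asks=[#4:5@95 #8:2@96 #1:4@103 #7:1@104]
After op 10 [order #9] limit_sell(price=101, qty=8): fills=none; bids=[-] asks=[#4:5@95 #8:2@96 #9:8@101 #1:4@103 #7:1@104]

Answer: 1@98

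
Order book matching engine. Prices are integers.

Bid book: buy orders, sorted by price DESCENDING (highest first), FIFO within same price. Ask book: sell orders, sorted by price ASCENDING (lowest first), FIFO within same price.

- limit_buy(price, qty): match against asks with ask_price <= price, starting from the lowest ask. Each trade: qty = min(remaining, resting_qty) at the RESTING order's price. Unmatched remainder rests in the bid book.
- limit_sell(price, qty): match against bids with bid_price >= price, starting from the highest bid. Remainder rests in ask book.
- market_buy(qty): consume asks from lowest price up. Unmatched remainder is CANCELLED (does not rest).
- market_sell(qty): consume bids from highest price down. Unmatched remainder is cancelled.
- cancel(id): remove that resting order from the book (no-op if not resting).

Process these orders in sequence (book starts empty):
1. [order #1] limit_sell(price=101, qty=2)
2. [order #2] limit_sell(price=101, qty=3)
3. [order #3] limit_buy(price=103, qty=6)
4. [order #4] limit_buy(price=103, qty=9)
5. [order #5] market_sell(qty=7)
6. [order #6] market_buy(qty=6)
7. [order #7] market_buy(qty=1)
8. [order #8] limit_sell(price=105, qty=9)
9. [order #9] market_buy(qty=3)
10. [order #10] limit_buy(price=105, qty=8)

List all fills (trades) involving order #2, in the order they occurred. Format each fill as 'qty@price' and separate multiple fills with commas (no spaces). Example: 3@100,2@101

After op 1 [order #1] limit_sell(price=101, qty=2): fills=none; bids=[-] asks=[#1:2@101]
After op 2 [order #2] limit_sell(price=101, qty=3): fills=none; bids=[-] asks=[#1:2@101 #2:3@101]
After op 3 [order #3] limit_buy(price=103, qty=6): fills=#3x#1:2@101 #3x#2:3@101; bids=[#3:1@103] asks=[-]
After op 4 [order #4] limit_buy(price=103, qty=9): fills=none; bids=[#3:1@103 #4:9@103] asks=[-]
After op 5 [order #5] market_sell(qty=7): fills=#3x#5:1@103 #4x#5:6@103; bids=[#4:3@103] asks=[-]
After op 6 [order #6] market_buy(qty=6): fills=none; bids=[#4:3@103] asks=[-]
After op 7 [order #7] market_buy(qty=1): fills=none; bids=[#4:3@103] asks=[-]
After op 8 [order #8] limit_sell(price=105, qty=9): fills=none; bids=[#4:3@103] asks=[#8:9@105]
After op 9 [order #9] market_buy(qty=3): fills=#9x#8:3@105; bids=[#4:3@103] asks=[#8:6@105]
After op 10 [order #10] limit_buy(price=105, qty=8): fills=#10x#8:6@105; bids=[#10:2@105 #4:3@103] asks=[-]

Answer: 3@101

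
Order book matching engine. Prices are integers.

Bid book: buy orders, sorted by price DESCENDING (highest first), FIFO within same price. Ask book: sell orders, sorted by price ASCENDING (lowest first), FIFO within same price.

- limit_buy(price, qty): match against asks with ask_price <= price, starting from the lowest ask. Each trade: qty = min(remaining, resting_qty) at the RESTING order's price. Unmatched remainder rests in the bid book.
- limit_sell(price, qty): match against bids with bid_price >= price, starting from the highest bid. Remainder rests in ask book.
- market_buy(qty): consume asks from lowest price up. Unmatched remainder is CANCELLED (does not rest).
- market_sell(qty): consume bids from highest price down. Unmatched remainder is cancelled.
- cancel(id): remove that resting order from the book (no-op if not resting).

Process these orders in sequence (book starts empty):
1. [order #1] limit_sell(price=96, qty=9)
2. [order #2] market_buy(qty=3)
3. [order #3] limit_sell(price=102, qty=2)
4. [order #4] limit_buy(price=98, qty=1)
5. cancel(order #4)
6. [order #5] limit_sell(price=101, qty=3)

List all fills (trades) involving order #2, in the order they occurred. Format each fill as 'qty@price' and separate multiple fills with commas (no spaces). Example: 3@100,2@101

After op 1 [order #1] limit_sell(price=96, qty=9): fills=none; bids=[-] asks=[#1:9@96]
After op 2 [order #2] market_buy(qty=3): fills=#2x#1:3@96; bids=[-] asks=[#1:6@96]
After op 3 [order #3] limit_sell(price=102, qty=2): fills=none; bids=[-] asks=[#1:6@96 #3:2@102]
After op 4 [order #4] limit_buy(price=98, qty=1): fills=#4x#1:1@96; bids=[-] asks=[#1:5@96 #3:2@102]
After op 5 cancel(order #4): fills=none; bids=[-] asks=[#1:5@96 #3:2@102]
After op 6 [order #5] limit_sell(price=101, qty=3): fills=none; bids=[-] asks=[#1:5@96 #5:3@101 #3:2@102]

Answer: 3@96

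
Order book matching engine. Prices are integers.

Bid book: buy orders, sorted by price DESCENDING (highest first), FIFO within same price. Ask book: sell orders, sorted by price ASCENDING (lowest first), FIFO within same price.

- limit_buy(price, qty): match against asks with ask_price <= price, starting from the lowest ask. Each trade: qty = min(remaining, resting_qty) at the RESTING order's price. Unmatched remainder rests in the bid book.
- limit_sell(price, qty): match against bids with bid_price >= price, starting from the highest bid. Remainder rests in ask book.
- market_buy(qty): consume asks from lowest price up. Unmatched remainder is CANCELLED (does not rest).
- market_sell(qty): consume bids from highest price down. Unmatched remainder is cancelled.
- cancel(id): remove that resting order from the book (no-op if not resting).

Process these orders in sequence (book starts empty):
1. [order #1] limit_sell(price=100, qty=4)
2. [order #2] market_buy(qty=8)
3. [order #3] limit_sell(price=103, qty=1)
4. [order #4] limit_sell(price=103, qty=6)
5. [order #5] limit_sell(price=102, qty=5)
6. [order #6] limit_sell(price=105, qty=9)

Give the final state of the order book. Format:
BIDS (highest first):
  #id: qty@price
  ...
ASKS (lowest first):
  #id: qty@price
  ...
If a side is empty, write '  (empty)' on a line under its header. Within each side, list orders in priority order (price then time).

Answer: BIDS (highest first):
  (empty)
ASKS (lowest first):
  #5: 5@102
  #3: 1@103
  #4: 6@103
  #6: 9@105

Derivation:
After op 1 [order #1] limit_sell(price=100, qty=4): fills=none; bids=[-] asks=[#1:4@100]
After op 2 [order #2] market_buy(qty=8): fills=#2x#1:4@100; bids=[-] asks=[-]
After op 3 [order #3] limit_sell(price=103, qty=1): fills=none; bids=[-] asks=[#3:1@103]
After op 4 [order #4] limit_sell(price=103, qty=6): fills=none; bids=[-] asks=[#3:1@103 #4:6@103]
After op 5 [order #5] limit_sell(price=102, qty=5): fills=none; bids=[-] asks=[#5:5@102 #3:1@103 #4:6@103]
After op 6 [order #6] limit_sell(price=105, qty=9): fills=none; bids=[-] asks=[#5:5@102 #3:1@103 #4:6@103 #6:9@105]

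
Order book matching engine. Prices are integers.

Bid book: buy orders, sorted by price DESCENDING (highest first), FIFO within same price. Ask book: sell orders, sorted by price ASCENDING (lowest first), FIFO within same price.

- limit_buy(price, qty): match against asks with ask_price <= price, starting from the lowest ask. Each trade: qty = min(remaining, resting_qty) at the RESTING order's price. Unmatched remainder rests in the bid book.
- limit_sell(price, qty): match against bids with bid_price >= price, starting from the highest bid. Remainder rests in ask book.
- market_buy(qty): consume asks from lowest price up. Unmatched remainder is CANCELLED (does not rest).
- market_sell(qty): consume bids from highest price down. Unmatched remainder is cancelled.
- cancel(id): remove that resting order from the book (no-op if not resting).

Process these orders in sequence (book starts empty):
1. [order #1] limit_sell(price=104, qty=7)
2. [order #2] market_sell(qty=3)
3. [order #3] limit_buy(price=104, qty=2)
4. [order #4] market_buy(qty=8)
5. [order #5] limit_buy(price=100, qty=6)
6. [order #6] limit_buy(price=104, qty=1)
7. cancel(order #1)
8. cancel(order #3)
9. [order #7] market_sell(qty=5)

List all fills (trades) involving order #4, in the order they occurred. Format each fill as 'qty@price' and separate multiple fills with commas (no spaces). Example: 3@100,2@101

After op 1 [order #1] limit_sell(price=104, qty=7): fills=none; bids=[-] asks=[#1:7@104]
After op 2 [order #2] market_sell(qty=3): fills=none; bids=[-] asks=[#1:7@104]
After op 3 [order #3] limit_buy(price=104, qty=2): fills=#3x#1:2@104; bids=[-] asks=[#1:5@104]
After op 4 [order #4] market_buy(qty=8): fills=#4x#1:5@104; bids=[-] asks=[-]
After op 5 [order #5] limit_buy(price=100, qty=6): fills=none; bids=[#5:6@100] asks=[-]
After op 6 [order #6] limit_buy(price=104, qty=1): fills=none; bids=[#6:1@104 #5:6@100] asks=[-]
After op 7 cancel(order #1): fills=none; bids=[#6:1@104 #5:6@100] asks=[-]
After op 8 cancel(order #3): fills=none; bids=[#6:1@104 #5:6@100] asks=[-]
After op 9 [order #7] market_sell(qty=5): fills=#6x#7:1@104 #5x#7:4@100; bids=[#5:2@100] asks=[-]

Answer: 5@104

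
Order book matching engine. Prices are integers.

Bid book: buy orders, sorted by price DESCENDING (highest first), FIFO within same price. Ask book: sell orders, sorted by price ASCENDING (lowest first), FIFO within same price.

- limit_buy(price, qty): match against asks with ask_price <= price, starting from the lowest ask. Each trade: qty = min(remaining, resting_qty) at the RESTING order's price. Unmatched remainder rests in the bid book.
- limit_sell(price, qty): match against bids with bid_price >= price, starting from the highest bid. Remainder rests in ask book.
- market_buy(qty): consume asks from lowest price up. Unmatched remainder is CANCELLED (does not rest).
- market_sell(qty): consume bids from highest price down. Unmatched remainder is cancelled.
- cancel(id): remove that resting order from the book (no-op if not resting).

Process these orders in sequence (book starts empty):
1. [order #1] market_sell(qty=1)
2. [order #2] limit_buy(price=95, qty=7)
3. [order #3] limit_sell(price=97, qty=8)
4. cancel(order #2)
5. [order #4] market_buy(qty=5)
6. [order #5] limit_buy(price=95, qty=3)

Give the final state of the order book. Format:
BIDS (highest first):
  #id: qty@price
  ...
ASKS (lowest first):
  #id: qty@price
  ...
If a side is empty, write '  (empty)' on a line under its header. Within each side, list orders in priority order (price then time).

After op 1 [order #1] market_sell(qty=1): fills=none; bids=[-] asks=[-]
After op 2 [order #2] limit_buy(price=95, qty=7): fills=none; bids=[#2:7@95] asks=[-]
After op 3 [order #3] limit_sell(price=97, qty=8): fills=none; bids=[#2:7@95] asks=[#3:8@97]
After op 4 cancel(order #2): fills=none; bids=[-] asks=[#3:8@97]
After op 5 [order #4] market_buy(qty=5): fills=#4x#3:5@97; bids=[-] asks=[#3:3@97]
After op 6 [order #5] limit_buy(price=95, qty=3): fills=none; bids=[#5:3@95] asks=[#3:3@97]

Answer: BIDS (highest first):
  #5: 3@95
ASKS (lowest first):
  #3: 3@97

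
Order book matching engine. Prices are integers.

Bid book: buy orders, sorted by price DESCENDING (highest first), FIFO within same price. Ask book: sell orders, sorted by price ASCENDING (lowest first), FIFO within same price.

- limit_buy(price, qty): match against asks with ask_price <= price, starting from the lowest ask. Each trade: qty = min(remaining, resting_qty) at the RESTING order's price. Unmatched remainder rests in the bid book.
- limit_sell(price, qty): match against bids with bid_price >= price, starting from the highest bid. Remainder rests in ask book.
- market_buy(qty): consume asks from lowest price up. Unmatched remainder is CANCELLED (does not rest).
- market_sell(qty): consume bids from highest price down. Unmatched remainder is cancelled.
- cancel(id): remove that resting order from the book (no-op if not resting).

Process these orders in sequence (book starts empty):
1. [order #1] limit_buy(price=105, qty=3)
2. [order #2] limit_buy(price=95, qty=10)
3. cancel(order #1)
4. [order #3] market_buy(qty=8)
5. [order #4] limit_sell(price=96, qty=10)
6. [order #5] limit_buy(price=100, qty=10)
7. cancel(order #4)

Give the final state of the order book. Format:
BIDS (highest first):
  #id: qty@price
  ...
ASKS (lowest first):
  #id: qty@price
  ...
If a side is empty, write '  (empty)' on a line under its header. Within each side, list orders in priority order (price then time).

Answer: BIDS (highest first):
  #2: 10@95
ASKS (lowest first):
  (empty)

Derivation:
After op 1 [order #1] limit_buy(price=105, qty=3): fills=none; bids=[#1:3@105] asks=[-]
After op 2 [order #2] limit_buy(price=95, qty=10): fills=none; bids=[#1:3@105 #2:10@95] asks=[-]
After op 3 cancel(order #1): fills=none; bids=[#2:10@95] asks=[-]
After op 4 [order #3] market_buy(qty=8): fills=none; bids=[#2:10@95] asks=[-]
After op 5 [order #4] limit_sell(price=96, qty=10): fills=none; bids=[#2:10@95] asks=[#4:10@96]
After op 6 [order #5] limit_buy(price=100, qty=10): fills=#5x#4:10@96; bids=[#2:10@95] asks=[-]
After op 7 cancel(order #4): fills=none; bids=[#2:10@95] asks=[-]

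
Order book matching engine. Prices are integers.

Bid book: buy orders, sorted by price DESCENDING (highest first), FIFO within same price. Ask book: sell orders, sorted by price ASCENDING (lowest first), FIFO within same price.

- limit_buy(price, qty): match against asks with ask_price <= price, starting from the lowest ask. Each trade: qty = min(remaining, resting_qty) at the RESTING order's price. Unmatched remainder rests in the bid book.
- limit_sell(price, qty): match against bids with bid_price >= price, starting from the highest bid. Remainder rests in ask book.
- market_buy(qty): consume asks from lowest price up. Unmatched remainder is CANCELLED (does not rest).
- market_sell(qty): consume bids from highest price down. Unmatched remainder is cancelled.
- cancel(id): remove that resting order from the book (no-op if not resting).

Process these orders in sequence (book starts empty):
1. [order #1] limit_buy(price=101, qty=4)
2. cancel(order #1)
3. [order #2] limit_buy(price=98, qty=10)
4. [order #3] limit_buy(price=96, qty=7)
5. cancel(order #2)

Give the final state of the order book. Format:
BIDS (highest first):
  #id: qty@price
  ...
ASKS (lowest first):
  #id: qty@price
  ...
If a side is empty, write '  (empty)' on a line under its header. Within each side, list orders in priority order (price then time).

Answer: BIDS (highest first):
  #3: 7@96
ASKS (lowest first):
  (empty)

Derivation:
After op 1 [order #1] limit_buy(price=101, qty=4): fills=none; bids=[#1:4@101] asks=[-]
After op 2 cancel(order #1): fills=none; bids=[-] asks=[-]
After op 3 [order #2] limit_buy(price=98, qty=10): fills=none; bids=[#2:10@98] asks=[-]
After op 4 [order #3] limit_buy(price=96, qty=7): fills=none; bids=[#2:10@98 #3:7@96] asks=[-]
After op 5 cancel(order #2): fills=none; bids=[#3:7@96] asks=[-]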